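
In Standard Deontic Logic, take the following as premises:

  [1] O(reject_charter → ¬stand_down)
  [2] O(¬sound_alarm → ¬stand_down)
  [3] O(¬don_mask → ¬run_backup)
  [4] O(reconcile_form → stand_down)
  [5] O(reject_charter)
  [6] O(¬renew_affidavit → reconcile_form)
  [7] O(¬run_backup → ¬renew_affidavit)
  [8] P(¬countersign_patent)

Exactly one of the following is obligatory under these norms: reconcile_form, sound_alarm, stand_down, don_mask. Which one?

From premise 5 we have O(reject_charter).
From O(reject_charter) and premise 1, O(reject_charter → ¬stand_down), we obtain O(¬stand_down).
The contrapositive of premise 4 (O(reconcile_form → stand_down)) is O(¬stand_down → ¬reconcile_form), and O(¬stand_down) is already established, so O(¬reconcile_form).
Premise 6, O(¬renew_affidavit → reconcile_form), contraposes to O(¬reconcile_form → renew_affidavit); with O(¬reconcile_form) we get O(renew_affidavit).
Premise 7, O(¬run_backup → ¬renew_affidavit), contraposes to O(renew_affidavit → run_backup); with O(renew_affidavit) we get O(run_backup).
Premise 3, O(¬don_mask → ¬run_backup), contraposes to O(run_backup → don_mask); with O(run_backup) we get O(don_mask).
So O(don_mask) holds — don_mask is obligatory. None of the other listed options is made obligatory by any chain of premises.

don_mask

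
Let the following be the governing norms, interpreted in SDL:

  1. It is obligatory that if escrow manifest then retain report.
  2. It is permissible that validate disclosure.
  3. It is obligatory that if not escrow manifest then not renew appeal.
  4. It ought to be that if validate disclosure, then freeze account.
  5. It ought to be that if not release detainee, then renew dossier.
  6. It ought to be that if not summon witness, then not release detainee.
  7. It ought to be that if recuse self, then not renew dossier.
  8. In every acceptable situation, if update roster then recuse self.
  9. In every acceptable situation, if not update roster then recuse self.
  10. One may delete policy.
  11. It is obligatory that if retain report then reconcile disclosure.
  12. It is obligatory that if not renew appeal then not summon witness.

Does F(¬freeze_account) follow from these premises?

Premise 4 is O(validate_disclosure → freeze_account), but O(validate_disclosure) is not derivable from the premises (the permission P(validate_disclosure) asserts only ¬O(¬validate_disclosure), not O(validate_disclosure)), so it does not yield O(freeze_account).
No other premise forces O(freeze_account). An ideal world satisfying every premise can still have ¬freeze_account true, so F(¬freeze_account) is not derivable.

No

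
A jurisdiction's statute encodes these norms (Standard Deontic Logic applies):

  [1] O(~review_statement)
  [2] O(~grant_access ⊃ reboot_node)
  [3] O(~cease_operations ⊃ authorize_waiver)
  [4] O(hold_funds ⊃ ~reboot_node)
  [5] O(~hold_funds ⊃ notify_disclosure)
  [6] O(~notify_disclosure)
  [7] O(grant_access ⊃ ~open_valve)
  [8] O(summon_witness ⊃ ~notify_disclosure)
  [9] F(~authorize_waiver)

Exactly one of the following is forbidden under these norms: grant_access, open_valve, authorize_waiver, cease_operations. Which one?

Premise 6 gives O(~notify_disclosure).
Premise 5 is O(~hold_funds ⊃ notify_disclosure); contrapositively O(~notify_disclosure ⊃ hold_funds). Since O(~notify_disclosure) holds, K gives O(hold_funds).
With premise 4, O(hold_funds ⊃ ~reboot_node), the K-axiom yields O(~reboot_node).
Premise 2 is O(~grant_access ⊃ reboot_node); contrapositively O(~reboot_node ⊃ grant_access). Since O(~reboot_node) holds, K gives O(grant_access).
From O(grant_access) and premise 7, O(grant_access ⊃ ~open_valve), we obtain O(~open_valve).
So O(~open_valve) holds, i.e. open_valve is forbidden. None of the other listed options is forbidden under the premises.

open_valve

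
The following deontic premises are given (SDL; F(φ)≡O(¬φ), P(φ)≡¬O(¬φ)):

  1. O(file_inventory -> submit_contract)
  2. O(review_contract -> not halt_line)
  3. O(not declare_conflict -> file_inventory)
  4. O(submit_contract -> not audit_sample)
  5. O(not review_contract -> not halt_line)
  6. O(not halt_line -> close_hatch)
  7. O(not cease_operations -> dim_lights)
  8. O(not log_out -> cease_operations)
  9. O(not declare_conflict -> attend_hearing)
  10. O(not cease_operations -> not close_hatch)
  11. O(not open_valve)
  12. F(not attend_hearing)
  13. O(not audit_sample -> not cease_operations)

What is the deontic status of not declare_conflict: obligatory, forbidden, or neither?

Premises 5 and 2 are O(not review_contract -> not halt_line) and O(review_contract -> not halt_line); every ideal world satisfies not review_contract or review_contract, so in either case not halt_line holds — hence O(not halt_line).
Applying K to premise 6 (O(not halt_line -> close_hatch)) and O(not halt_line) yields O(close_hatch).
The contrapositive of premise 10 (O(not cease_operations -> not close_hatch)) is O(close_hatch -> cease_operations), and O(close_hatch) is already established, so O(cease_operations).
Premise 13 is O(not audit_sample -> not cease_operations); contrapositively O(cease_operations -> audit_sample). Since O(cease_operations) holds, K gives O(audit_sample).
Premise 4 is O(submit_contract -> not audit_sample); contrapositively O(audit_sample -> not submit_contract). Since O(audit_sample) holds, K gives O(not submit_contract).
The contrapositive of premise 1 (O(file_inventory -> submit_contract)) is O(not submit_contract -> not file_inventory), and O(not submit_contract) is already established, so O(not file_inventory).
The contrapositive of premise 3 (O(not declare_conflict -> file_inventory)) is O(not file_inventory -> declare_conflict), and O(not file_inventory) is already established, so O(declare_conflict).
Premises 7, 8, 9, 11, 12 do not contribute to this derivation.
Thus O(declare_conflict), which is F(not declare_conflict): not declare_conflict is forbidden.

Forbidden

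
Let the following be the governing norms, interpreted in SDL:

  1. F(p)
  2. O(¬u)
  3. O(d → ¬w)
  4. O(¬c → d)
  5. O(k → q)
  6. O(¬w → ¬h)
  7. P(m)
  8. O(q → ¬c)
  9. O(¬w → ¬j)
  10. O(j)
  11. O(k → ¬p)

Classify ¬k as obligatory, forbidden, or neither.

Premise 10 states O(j) outright.
The contrapositive of premise 9 (O(¬w → ¬j)) is O(j → w), and O(j) is already established, so O(w).
The contrapositive of premise 3 (O(d → ¬w)) is O(w → ¬d), and O(w) is already established, so O(¬d).
Premise 4 is O(¬c → d); contrapositively O(¬d → c). Since O(¬d) holds, K gives O(c).
The contrapositive of premise 8 (O(q → ¬c)) is O(c → ¬q), and O(c) is already established, so O(¬q).
Premise 5, O(k → q), contraposes to O(¬q → ¬k); with O(¬q) we get O(¬k).
Premises 1, 2, 6, 7, 11 do not contribute to this derivation.
Hence ¬k is obligatory.

Obligatory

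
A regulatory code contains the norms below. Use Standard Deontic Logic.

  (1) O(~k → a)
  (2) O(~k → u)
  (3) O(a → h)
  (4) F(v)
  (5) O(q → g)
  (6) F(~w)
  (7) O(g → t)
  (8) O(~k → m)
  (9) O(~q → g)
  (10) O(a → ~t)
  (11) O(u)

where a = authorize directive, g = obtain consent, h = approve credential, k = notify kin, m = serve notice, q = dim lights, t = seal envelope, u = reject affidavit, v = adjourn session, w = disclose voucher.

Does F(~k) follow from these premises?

Yes

By case analysis on q: premise 5 gives O(q → g) and premise 9 gives O(~q → g), so O(g) either way.
Premise 7 is O(g → t); since O(g), deontic closure gives O(t).
Premise 10 is O(a → ~t); contrapositively O(t → ~a). Since O(t) holds, K gives O(~a).
Premise 1 is O(~k → a); contrapositively O(~a → k). Since O(~a) holds, K gives O(k).
Premises 2, 3, 4, 6, 8, 11 do not contribute to this derivation.
So O(k) holds, i.e. F(~k). The claim follows.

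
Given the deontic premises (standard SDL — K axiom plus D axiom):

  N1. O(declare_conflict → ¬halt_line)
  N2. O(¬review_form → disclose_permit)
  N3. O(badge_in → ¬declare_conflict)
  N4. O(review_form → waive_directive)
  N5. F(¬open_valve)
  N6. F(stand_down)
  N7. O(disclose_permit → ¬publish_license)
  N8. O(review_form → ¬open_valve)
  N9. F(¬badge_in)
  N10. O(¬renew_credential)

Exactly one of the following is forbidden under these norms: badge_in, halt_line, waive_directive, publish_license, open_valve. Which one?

publish_license

Premise 5, F(¬open_valve), is equivalent to O(open_valve).
Premise 8, O(review_form → ¬open_valve), contraposes to O(open_valve → ¬review_form); with O(open_valve) we get O(¬review_form).
Premise 2 is O(¬review_form → disclose_permit); since O(¬review_form), deontic closure gives O(disclose_permit).
From O(disclose_permit) and premise 7, O(disclose_permit → ¬publish_license), we obtain O(¬publish_license).
So O(¬publish_license) holds, i.e. publish_license is forbidden. None of the other listed options is forbidden under the premises.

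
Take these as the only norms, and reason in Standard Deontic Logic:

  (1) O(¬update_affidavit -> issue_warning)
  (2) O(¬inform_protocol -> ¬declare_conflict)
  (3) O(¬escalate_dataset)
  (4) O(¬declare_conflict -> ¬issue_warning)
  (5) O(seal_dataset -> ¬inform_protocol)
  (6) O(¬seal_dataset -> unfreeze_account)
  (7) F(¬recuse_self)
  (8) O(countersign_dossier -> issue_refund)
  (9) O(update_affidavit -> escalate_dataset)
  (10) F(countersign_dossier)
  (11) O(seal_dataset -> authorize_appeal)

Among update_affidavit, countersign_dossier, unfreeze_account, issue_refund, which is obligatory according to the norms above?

Premise 3 states O(¬escalate_dataset) outright.
Premise 9 is O(update_affidavit -> escalate_dataset); contrapositively O(¬escalate_dataset -> ¬update_affidavit). Since O(¬escalate_dataset) holds, K gives O(¬update_affidavit).
With premise 1, O(¬update_affidavit -> issue_warning), the K-axiom yields O(issue_warning).
Premise 4 is O(¬declare_conflict -> ¬issue_warning); contrapositively O(issue_warning -> declare_conflict). Since O(issue_warning) holds, K gives O(declare_conflict).
Premise 2 is O(¬inform_protocol -> ¬declare_conflict); contrapositively O(declare_conflict -> inform_protocol). Since O(declare_conflict) holds, K gives O(inform_protocol).
The contrapositive of premise 5 (O(seal_dataset -> ¬inform_protocol)) is O(inform_protocol -> ¬seal_dataset), and O(inform_protocol) is already established, so O(¬seal_dataset).
With premise 6, O(¬seal_dataset -> unfreeze_account), the K-axiom yields O(unfreeze_account).
So O(unfreeze_account) holds — unfreeze_account is obligatory. None of the other listed options is made obligatory by any chain of premises.

unfreeze_account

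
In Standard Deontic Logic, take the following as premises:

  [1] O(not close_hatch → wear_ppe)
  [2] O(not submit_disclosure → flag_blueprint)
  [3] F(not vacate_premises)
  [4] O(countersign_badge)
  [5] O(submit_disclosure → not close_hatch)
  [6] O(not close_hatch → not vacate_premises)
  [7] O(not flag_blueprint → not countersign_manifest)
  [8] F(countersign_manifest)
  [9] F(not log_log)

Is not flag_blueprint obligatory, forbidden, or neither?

Forbidden

Premise 3, F(not vacate_premises), is equivalent to O(vacate_premises).
Premise 6 is O(not close_hatch → not vacate_premises); contrapositively O(vacate_premises → close_hatch). Since O(vacate_premises) holds, K gives O(close_hatch).
Premise 5, O(submit_disclosure → not close_hatch), contraposes to O(close_hatch → not submit_disclosure); with O(close_hatch) we get O(not submit_disclosure).
Applying K to premise 2 (O(not submit_disclosure → flag_blueprint)) and O(not submit_disclosure) yields O(flag_blueprint).
Premises 1, 4, 7, 8, 9 do not contribute to this derivation.
Thus O(flag_blueprint), which is F(not flag_blueprint): not flag_blueprint is forbidden.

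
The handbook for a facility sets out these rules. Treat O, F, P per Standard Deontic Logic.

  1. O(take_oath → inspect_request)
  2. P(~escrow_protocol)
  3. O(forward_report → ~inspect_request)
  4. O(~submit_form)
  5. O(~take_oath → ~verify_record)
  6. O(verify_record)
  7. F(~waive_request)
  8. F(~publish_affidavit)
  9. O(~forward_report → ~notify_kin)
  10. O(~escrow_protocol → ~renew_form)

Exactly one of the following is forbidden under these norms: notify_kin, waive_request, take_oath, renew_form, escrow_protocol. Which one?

From premise 6 we have O(verify_record).
Premise 5 is O(~take_oath → ~verify_record); contrapositively O(verify_record → take_oath). Since O(verify_record) holds, K gives O(take_oath).
From O(take_oath) and premise 1, O(take_oath → inspect_request), we obtain O(inspect_request).
Premise 3 is O(forward_report → ~inspect_request); contrapositively O(inspect_request → ~forward_report). Since O(inspect_request) holds, K gives O(~forward_report).
Premise 9 is O(~forward_report → ~notify_kin); since O(~forward_report), deontic closure gives O(~notify_kin).
So O(~notify_kin) holds, i.e. notify_kin is forbidden. None of the other listed options is forbidden under the premises.

notify_kin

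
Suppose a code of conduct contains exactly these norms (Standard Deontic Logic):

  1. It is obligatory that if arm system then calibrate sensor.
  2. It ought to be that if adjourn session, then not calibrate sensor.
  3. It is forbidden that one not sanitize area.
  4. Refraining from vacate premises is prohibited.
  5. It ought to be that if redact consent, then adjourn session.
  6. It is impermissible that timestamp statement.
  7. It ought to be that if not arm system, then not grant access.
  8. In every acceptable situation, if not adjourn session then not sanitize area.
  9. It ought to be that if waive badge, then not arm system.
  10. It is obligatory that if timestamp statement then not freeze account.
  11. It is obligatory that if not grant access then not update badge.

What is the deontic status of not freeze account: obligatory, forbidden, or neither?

Neither

Premise 10 is O(timestamp_statement → ¬freeze_account), but O(timestamp_statement) is not derivable from the premises, so it does not yield O(¬freeze_account).
No premise or chain of K-axiom applications forces O(¬freeze_account), and none forces O(freeze_account). So ¬freeze_account is neither obligatory nor forbidden under these norms.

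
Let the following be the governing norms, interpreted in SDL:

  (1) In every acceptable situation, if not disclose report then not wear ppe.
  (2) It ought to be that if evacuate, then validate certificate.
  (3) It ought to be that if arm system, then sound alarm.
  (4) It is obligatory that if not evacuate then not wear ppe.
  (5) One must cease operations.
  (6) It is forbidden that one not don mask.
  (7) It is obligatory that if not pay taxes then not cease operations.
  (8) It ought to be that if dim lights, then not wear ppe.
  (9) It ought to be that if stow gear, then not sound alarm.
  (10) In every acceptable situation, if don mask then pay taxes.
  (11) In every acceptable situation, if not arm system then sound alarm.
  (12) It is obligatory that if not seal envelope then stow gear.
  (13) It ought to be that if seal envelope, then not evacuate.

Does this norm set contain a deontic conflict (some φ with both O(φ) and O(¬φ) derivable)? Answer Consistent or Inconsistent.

Consistent

Premise 7 is O(¬pay_taxes → ¬cease_operations), but O(¬pay_taxes) is not derivable from the premises, so it does not yield O(¬cease_operations).
So O(¬cease_operations) is not derivable, and the apparent clash with O(cease_operations) does not arise.
A world satisfying every obligation exists (e.g. arm_system=false, cease_operations=true, dim_lights=false, disclose_report=false, don_mask=true, evacuate=false, pay_taxes=true, seal_envelope=true, sound_alarm=true, stow_gear=false, validate_certificate=false, wear_ppe=false); no atom is both obligatory and forbidden, so the set is consistent.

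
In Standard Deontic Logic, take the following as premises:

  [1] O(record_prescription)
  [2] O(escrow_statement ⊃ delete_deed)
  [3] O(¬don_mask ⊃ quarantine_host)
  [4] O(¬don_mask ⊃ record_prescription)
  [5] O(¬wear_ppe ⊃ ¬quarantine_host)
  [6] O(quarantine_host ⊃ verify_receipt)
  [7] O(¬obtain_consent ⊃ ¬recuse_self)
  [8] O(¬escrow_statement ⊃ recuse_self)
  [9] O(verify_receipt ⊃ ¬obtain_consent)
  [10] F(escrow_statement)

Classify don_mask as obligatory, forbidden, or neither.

Premise 10 is F(escrow_statement), i.e. O(¬escrow_statement).
From O(¬escrow_statement) and premise 8, O(¬escrow_statement ⊃ recuse_self), we obtain O(recuse_self).
Premise 7, O(¬obtain_consent ⊃ ¬recuse_self), contraposes to O(recuse_self ⊃ obtain_consent); with O(recuse_self) we get O(obtain_consent).
Premise 9 is O(verify_receipt ⊃ ¬obtain_consent); contrapositively O(obtain_consent ⊃ ¬verify_receipt). Since O(obtain_consent) holds, K gives O(¬verify_receipt).
Premise 6, O(quarantine_host ⊃ verify_receipt), contraposes to O(¬verify_receipt ⊃ ¬quarantine_host); with O(¬verify_receipt) we get O(¬quarantine_host).
Premise 3 is O(¬don_mask ⊃ quarantine_host); contrapositively O(¬quarantine_host ⊃ don_mask). Since O(¬quarantine_host) holds, K gives O(don_mask).
Premises 1, 2, 4, 5 do not contribute to this derivation.
Hence don_mask is obligatory.

Obligatory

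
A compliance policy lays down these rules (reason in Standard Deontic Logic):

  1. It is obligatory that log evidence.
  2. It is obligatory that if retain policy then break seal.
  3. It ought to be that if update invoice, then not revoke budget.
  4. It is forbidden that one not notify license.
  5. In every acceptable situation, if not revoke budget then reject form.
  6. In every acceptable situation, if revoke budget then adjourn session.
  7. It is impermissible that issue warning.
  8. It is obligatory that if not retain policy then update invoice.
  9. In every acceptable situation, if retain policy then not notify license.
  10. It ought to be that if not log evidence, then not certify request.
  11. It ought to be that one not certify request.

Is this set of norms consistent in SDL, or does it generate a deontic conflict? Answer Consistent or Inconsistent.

Consistent

Premise 10 is O(¬log_evidence → ¬certify_request); even if O(¬certify_request) held, inferring O(¬log_evidence) would be affirming the consequent — invalid.
So O(¬log_evidence) is not derivable, and the apparent clash with O(log_evidence) does not arise.
A world satisfying every obligation exists (e.g. adjourn_session=false, break_seal=false, certify_request=false, issue_warning=false, log_evidence=true, notify_license=true, reject_form=true, retain_policy=false, revoke_budget=false, update_invoice=true); no atom is both obligatory and forbidden, so the set is consistent.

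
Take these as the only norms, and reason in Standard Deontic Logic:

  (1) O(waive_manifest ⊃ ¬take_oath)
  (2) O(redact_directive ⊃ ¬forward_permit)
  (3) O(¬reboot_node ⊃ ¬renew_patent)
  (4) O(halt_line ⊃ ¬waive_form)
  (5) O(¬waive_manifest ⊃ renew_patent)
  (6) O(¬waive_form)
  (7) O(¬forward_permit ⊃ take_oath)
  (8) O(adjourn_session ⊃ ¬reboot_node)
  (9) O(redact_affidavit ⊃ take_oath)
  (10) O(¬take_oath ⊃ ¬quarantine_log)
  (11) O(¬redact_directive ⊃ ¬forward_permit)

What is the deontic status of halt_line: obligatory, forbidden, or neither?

Premise 4 is O(halt_line ⊃ ¬waive_form); even if O(¬waive_form) held, inferring O(halt_line) would be affirming the consequent — invalid.
No premise or chain of K-axiom applications forces O(halt_line), and none forces O(¬halt_line). So halt_line is neither obligatory nor forbidden under these norms.

Neither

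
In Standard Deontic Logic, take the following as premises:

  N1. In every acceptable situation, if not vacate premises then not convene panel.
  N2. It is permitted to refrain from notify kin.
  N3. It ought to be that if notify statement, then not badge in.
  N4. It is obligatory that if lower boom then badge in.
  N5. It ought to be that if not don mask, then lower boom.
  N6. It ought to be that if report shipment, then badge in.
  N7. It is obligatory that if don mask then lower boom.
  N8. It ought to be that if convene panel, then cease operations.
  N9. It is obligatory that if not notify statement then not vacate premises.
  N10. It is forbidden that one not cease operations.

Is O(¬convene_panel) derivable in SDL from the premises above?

Yes

Premises 7 and 5 cover both cases: O(don_mask → lower_boom) and O(¬don_mask → lower_boom). Since don_mask ∨ ¬don_mask is a tautology, O(lower_boom) follows.
Applying K to premise 4 (O(lower_boom → badge_in)) and O(lower_boom) yields O(badge_in).
Premise 3 is O(notify_statement → ¬badge_in); contrapositively O(badge_in → ¬notify_statement). Since O(badge_in) holds, K gives O(¬notify_statement).
From O(¬notify_statement) and premise 9, O(¬notify_statement → ¬vacate_premises), we obtain O(¬vacate_premises).
With premise 1, O(¬vacate_premises → ¬convene_panel), the K-axiom yields O(¬convene_panel).
Premises 2, 6, 8, 10 do not contribute to this derivation.
So O(¬convene_panel) follows.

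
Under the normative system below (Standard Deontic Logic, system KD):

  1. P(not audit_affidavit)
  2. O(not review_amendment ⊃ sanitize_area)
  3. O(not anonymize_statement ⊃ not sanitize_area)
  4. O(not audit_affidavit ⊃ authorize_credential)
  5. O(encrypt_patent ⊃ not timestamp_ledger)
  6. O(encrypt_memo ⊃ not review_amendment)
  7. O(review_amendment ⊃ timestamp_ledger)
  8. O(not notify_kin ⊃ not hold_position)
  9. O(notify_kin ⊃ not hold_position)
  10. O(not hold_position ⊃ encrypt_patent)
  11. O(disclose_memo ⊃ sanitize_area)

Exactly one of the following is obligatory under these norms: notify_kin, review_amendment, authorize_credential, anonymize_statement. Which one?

anonymize_statement

Premises 9 and 8 cover both cases: O(notify_kin ⊃ not hold_position) and O(not notify_kin ⊃ not hold_position). Since notify_kin ∨ not notify_kin is a tautology, O(not hold_position) follows.
With premise 10, O(not hold_position ⊃ encrypt_patent), the K-axiom yields O(encrypt_patent).
With premise 5, O(encrypt_patent ⊃ not timestamp_ledger), the K-axiom yields O(not timestamp_ledger).
Premise 7 is O(review_amendment ⊃ timestamp_ledger); contrapositively O(not timestamp_ledger ⊃ not review_amendment). Since O(not timestamp_ledger) holds, K gives O(not review_amendment).
With premise 2, O(not review_amendment ⊃ sanitize_area), the K-axiom yields O(sanitize_area).
Premise 3, O(not anonymize_statement ⊃ not sanitize_area), contraposes to O(sanitize_area ⊃ anonymize_statement); with O(sanitize_area) we get O(anonymize_statement).
So O(anonymize_statement) holds — anonymize_statement is obligatory. None of the other listed options is made obligatory by any chain of premises.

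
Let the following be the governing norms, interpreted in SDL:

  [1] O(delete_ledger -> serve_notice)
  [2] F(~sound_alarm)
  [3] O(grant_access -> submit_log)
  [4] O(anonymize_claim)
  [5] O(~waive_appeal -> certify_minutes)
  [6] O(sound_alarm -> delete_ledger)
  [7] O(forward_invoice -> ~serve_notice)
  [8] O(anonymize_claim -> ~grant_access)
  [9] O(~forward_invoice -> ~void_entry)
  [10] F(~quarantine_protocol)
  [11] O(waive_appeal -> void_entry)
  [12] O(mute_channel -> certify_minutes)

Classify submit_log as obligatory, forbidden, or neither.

Neither

Premise 3 is O(grant_access -> submit_log), but O(grant_access) is not derivable from the premises, so it does not yield O(submit_log).
No premise or chain of K-axiom applications forces O(submit_log), and none forces O(~submit_log). So submit_log is neither obligatory nor forbidden under these norms.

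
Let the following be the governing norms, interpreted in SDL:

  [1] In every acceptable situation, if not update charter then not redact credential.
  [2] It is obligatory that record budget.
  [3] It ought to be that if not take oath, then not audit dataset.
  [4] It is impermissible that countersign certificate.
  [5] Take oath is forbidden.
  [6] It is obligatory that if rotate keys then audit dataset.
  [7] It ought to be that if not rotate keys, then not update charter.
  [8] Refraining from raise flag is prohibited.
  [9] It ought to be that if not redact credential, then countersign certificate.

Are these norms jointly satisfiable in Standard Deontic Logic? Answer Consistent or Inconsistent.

Inconsistent

F(take_oath) at premise 5 means O(¬take_oath).
Premise 3 is O(¬take_oath → ¬audit_dataset); since O(¬take_oath), deontic closure gives O(¬audit_dataset).
The contrapositive of premise 6 (O(rotate_keys → audit_dataset)) is O(¬audit_dataset → ¬rotate_keys), and O(¬audit_dataset) is already established, so O(¬rotate_keys).
From O(¬rotate_keys) and premise 7, O(¬rotate_keys → ¬update_charter), we obtain O(¬update_charter).
With premise 1, O(¬update_charter → ¬redact_credential), the K-axiom yields O(¬redact_credential).
Premise 9 is O(¬redact_credential → countersign_certificate); since O(¬redact_credential), deontic closure gives O(countersign_certificate).
But premise 4, F(countersign_certificate), means O(¬countersign_certificate).
We now have both O(countersign_certificate) and O(¬countersign_certificate) — countersign_certificate is simultaneously obligatory and forbidden, violating the D-axiom.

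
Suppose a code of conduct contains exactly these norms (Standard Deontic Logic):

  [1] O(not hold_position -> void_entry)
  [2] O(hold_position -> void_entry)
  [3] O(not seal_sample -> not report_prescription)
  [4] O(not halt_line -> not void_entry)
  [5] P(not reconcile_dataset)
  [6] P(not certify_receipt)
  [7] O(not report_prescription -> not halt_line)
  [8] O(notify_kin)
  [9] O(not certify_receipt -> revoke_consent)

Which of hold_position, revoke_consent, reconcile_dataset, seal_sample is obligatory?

seal_sample

Premises 1 and 2 are O(not hold_position -> void_entry) and O(hold_position -> void_entry); every ideal world satisfies not hold_position or hold_position, so in either case void_entry holds — hence O(void_entry).
The contrapositive of premise 4 (O(not halt_line -> not void_entry)) is O(void_entry -> halt_line), and O(void_entry) is already established, so O(halt_line).
Premise 7 is O(not report_prescription -> not halt_line); contrapositively O(halt_line -> report_prescription). Since O(halt_line) holds, K gives O(report_prescription).
Premise 3 is O(not seal_sample -> not report_prescription); contrapositively O(report_prescription -> seal_sample). Since O(report_prescription) holds, K gives O(seal_sample).
So O(seal_sample) holds — seal_sample is obligatory. None of the other listed options is made obligatory by any chain of premises.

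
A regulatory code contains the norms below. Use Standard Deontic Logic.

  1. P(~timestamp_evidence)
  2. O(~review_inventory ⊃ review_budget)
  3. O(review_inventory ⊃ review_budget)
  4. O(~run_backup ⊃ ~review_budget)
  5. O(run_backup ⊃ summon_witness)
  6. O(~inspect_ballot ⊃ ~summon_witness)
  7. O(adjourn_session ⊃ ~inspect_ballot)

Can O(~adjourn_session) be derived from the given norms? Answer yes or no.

Premises 3 and 2 cover both cases: O(review_inventory ⊃ review_budget) and O(~review_inventory ⊃ review_budget). Since review_inventory ∨ ~review_inventory is a tautology, O(review_budget) follows.
The contrapositive of premise 4 (O(~run_backup ⊃ ~review_budget)) is O(review_budget ⊃ run_backup), and O(review_budget) is already established, so O(run_backup).
Premise 5 is O(run_backup ⊃ summon_witness); since O(run_backup), deontic closure gives O(summon_witness).
Premise 6, O(~inspect_ballot ⊃ ~summon_witness), contraposes to O(summon_witness ⊃ inspect_ballot); with O(summon_witness) we get O(inspect_ballot).
Premise 7, O(adjourn_session ⊃ ~inspect_ballot), contraposes to O(inspect_ballot ⊃ ~adjourn_session); with O(inspect_ballot) we get O(~adjourn_session).
Premise 1 does not contribute to this derivation.
So O(~adjourn_session) follows.

Yes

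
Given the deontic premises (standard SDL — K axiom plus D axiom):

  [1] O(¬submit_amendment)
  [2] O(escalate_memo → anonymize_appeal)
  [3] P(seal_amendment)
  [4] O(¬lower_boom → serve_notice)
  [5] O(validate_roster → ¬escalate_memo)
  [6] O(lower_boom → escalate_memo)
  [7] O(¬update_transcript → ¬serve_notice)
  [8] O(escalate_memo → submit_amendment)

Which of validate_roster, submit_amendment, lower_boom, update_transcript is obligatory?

From premise 1 we have O(¬submit_amendment).
Premise 8 is O(escalate_memo → submit_amendment); contrapositively O(¬submit_amendment → ¬escalate_memo). Since O(¬submit_amendment) holds, K gives O(¬escalate_memo).
Premise 6 is O(lower_boom → escalate_memo); contrapositively O(¬escalate_memo → ¬lower_boom). Since O(¬escalate_memo) holds, K gives O(¬lower_boom).
From O(¬lower_boom) and premise 4, O(¬lower_boom → serve_notice), we obtain O(serve_notice).
Premise 7 is O(¬update_transcript → ¬serve_notice); contrapositively O(serve_notice → update_transcript). Since O(serve_notice) holds, K gives O(update_transcript).
So O(update_transcript) holds — update_transcript is obligatory. None of the other listed options is made obligatory by any chain of premises.

update_transcript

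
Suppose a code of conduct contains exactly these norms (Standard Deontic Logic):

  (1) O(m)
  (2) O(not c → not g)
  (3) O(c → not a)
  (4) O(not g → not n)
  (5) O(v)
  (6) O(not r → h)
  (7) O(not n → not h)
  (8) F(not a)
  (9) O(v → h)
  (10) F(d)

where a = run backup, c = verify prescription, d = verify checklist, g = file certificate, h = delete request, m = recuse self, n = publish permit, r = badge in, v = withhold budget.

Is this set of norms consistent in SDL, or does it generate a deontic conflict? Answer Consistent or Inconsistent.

Premise 5 gives O(v).
With premise 9, O(v → h), the K-axiom yields O(h).
The contrapositive of premise 7 (O(not n → not h)) is O(h → n), and O(h) is already established, so O(n).
Premise 4 is O(not g → not n); contrapositively O(n → g). Since O(n) holds, K gives O(g).
Premise 2 is O(not c → not g); contrapositively O(g → c). Since O(g) holds, K gives O(c).
From O(c) and premise 3, O(c → not a), we obtain O(not a).
However, F(not a) at premise 8 amounts to O(a).
We now have both O(not a) and O(a) — a is simultaneously obligatory and forbidden, violating the D-axiom.

Inconsistent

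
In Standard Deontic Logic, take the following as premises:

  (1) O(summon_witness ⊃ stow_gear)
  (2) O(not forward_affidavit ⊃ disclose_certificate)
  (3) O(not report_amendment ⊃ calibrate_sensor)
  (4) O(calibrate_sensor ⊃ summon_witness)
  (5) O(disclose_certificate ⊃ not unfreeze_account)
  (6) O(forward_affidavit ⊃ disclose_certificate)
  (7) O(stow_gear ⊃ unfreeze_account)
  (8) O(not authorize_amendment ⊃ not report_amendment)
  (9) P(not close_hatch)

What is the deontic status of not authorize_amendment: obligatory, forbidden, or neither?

Forbidden

By case analysis on forward_affidavit: premise 6 gives O(forward_affidavit ⊃ disclose_certificate) and premise 2 gives O(not forward_affidavit ⊃ disclose_certificate), so O(disclose_certificate) either way.
With premise 5, O(disclose_certificate ⊃ not unfreeze_account), the K-axiom yields O(not unfreeze_account).
The contrapositive of premise 7 (O(stow_gear ⊃ unfreeze_account)) is O(not unfreeze_account ⊃ not stow_gear), and O(not unfreeze_account) is already established, so O(not stow_gear).
Premise 1, O(summon_witness ⊃ stow_gear), contraposes to O(not stow_gear ⊃ not summon_witness); with O(not stow_gear) we get O(not summon_witness).
Premise 4 is O(calibrate_sensor ⊃ summon_witness); contrapositively O(not summon_witness ⊃ not calibrate_sensor). Since O(not summon_witness) holds, K gives O(not calibrate_sensor).
The contrapositive of premise 3 (O(not report_amendment ⊃ calibrate_sensor)) is O(not calibrate_sensor ⊃ report_amendment), and O(not calibrate_sensor) is already established, so O(report_amendment).
Premise 8, O(not authorize_amendment ⊃ not report_amendment), contraposes to O(report_amendment ⊃ authorize_amendment); with O(report_amendment) we get O(authorize_amendment).
Premise 9 does not contribute to this derivation.
Thus O(authorize_amendment), which is F(not authorize_amendment): not authorize_amendment is forbidden.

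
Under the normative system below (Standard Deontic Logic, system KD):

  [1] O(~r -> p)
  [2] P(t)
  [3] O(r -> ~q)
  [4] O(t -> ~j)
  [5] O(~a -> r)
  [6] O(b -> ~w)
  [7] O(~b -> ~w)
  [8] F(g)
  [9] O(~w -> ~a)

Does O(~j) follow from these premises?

Premise 4 is O(t -> ~j), but O(t) is not derivable from the premises (the permission P(t) asserts only ~O(~t), not O(t)), so it does not yield O(~j).
No other premise forces O(~j). An ideal world satisfying every premise can still have ~j false, so O(~j) is not derivable.

No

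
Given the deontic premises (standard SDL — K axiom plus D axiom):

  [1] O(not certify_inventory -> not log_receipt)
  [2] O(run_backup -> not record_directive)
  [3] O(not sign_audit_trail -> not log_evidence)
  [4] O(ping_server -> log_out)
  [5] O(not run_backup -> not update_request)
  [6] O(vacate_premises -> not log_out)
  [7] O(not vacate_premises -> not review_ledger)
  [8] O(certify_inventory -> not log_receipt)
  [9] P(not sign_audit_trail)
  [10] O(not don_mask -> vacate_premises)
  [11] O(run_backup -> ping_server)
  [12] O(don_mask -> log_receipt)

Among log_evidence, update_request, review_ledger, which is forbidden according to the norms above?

update_request

By case analysis on certify_inventory: premise 8 gives O(certify_inventory -> not log_receipt) and premise 1 gives O(not certify_inventory -> not log_receipt), so O(not log_receipt) either way.
Premise 12 is O(don_mask -> log_receipt); contrapositively O(not log_receipt -> not don_mask). Since O(not log_receipt) holds, K gives O(not don_mask).
With premise 10, O(not don_mask -> vacate_premises), the K-axiom yields O(vacate_premises).
Premise 6 is O(vacate_premises -> not log_out); since O(vacate_premises), deontic closure gives O(not log_out).
The contrapositive of premise 4 (O(ping_server -> log_out)) is O(not log_out -> not ping_server), and O(not log_out) is already established, so O(not ping_server).
Premise 11, O(run_backup -> ping_server), contraposes to O(not ping_server -> not run_backup); with O(not ping_server) we get O(not run_backup).
Premise 5 is O(not run_backup -> not update_request); since O(not run_backup), deontic closure gives O(not update_request).
So O(not update_request) holds, i.e. update_request is forbidden. None of the other listed options is forbidden under the premises.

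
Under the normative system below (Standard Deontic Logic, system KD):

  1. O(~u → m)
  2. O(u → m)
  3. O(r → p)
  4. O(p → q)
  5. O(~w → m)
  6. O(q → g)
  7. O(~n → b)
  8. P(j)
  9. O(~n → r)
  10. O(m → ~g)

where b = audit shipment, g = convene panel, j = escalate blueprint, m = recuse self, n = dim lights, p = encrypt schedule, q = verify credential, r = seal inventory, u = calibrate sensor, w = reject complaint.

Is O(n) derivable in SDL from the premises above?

Premises 1 and 2 are O(~u → m) and O(u → m); every ideal world satisfies ~u or u, so in either case m holds — hence O(m).
Applying K to premise 10 (O(m → ~g)) and O(m) yields O(~g).
Premise 6 is O(q → g); contrapositively O(~g → ~q). Since O(~g) holds, K gives O(~q).
The contrapositive of premise 4 (O(p → q)) is O(~q → ~p), and O(~q) is already established, so O(~p).
Premise 3 is O(r → p); contrapositively O(~p → ~r). Since O(~p) holds, K gives O(~r).
Premise 9 is O(~n → r); contrapositively O(~r → n). Since O(~r) holds, K gives O(n).
Premises 5, 7, 8 do not contribute to this derivation.
So O(n) follows.

Yes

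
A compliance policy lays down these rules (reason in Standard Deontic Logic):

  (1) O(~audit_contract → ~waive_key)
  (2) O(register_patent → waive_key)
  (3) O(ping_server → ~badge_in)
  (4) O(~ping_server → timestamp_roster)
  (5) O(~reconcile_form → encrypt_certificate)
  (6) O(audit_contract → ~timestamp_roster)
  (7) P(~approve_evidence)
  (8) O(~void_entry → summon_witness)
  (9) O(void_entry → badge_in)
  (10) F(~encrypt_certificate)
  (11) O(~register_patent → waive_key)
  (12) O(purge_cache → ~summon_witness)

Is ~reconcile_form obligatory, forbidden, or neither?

Neither

Premise 5 is O(~reconcile_form → encrypt_certificate); even if O(encrypt_certificate) held, inferring O(~reconcile_form) would be affirming the consequent — invalid.
No premise or chain of K-axiom applications forces O(~reconcile_form), and none forces O(reconcile_form). So ~reconcile_form is neither obligatory nor forbidden under these norms.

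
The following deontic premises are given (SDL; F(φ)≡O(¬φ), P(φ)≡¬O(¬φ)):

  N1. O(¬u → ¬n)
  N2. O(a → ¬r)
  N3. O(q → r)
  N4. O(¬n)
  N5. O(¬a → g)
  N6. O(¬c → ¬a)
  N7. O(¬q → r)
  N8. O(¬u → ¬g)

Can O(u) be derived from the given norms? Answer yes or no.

Yes

Premises 7 and 3 cover both cases: O(¬q → r) and O(q → r). Since ¬q ∨ q is a tautology, O(r) follows.
The contrapositive of premise 2 (O(a → ¬r)) is O(r → ¬a), and O(r) is already established, so O(¬a).
Applying K to premise 5 (O(¬a → g)) and O(¬a) yields O(g).
The contrapositive of premise 8 (O(¬u → ¬g)) is O(g → u), and O(g) is already established, so O(u).
Premises 1, 4, 6 do not contribute to this derivation.
So O(u) follows.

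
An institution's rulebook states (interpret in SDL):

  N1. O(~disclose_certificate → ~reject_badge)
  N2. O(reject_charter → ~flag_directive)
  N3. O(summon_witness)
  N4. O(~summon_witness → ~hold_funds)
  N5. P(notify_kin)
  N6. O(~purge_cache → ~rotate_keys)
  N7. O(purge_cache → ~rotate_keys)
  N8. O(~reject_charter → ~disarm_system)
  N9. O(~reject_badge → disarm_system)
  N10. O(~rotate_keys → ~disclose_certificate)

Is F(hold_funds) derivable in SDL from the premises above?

No

Premise 4 is O(~summon_witness → ~hold_funds), but O(~summon_witness) is not derivable from the premises, so it does not yield O(~hold_funds).
No other premise forces O(~hold_funds). An ideal world satisfying every premise can still have hold_funds true, so F(hold_funds) is not derivable.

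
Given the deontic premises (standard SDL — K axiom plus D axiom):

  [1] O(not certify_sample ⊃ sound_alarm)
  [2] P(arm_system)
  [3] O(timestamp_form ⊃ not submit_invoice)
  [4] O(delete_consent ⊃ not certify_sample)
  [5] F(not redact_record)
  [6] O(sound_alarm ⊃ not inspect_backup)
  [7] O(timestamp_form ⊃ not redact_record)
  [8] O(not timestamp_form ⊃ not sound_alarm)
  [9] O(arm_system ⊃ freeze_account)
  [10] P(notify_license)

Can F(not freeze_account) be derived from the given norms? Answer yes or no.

Premise 9 is O(arm_system ⊃ freeze_account), but O(arm_system) is not derivable from the premises (the permission P(arm_system) asserts only not O(not arm_system), not O(arm_system)), so it does not yield O(freeze_account).
No other premise forces O(freeze_account). An ideal world satisfying every premise can still have not freeze_account true, so F(not freeze_account) is not derivable.

No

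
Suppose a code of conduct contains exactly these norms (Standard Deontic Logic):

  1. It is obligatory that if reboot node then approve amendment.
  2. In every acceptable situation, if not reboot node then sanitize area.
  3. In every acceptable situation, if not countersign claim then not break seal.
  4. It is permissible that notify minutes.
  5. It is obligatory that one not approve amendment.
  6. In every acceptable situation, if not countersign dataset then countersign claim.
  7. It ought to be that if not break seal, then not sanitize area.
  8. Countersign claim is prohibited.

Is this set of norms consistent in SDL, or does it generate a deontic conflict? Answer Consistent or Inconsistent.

Inconsistent

Premise 5 states O(¬approve_amendment) outright.
The contrapositive of premise 1 (O(reboot_node → approve_amendment)) is O(¬approve_amendment → ¬reboot_node), and O(¬approve_amendment) is already established, so O(¬reboot_node).
From O(¬reboot_node) and premise 2, O(¬reboot_node → sanitize_area), we obtain O(sanitize_area).
Premise 7 is O(¬break_seal → ¬sanitize_area); contrapositively O(sanitize_area → break_seal). Since O(sanitize_area) holds, K gives O(break_seal).
Premise 3, O(¬countersign_claim → ¬break_seal), contraposes to O(break_seal → countersign_claim); with O(break_seal) we get O(countersign_claim).
However, F(countersign_claim) at premise 8 amounts to O(¬countersign_claim).
We now have both O(countersign_claim) and O(¬countersign_claim) — countersign_claim is simultaneously obligatory and forbidden, violating the D-axiom.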